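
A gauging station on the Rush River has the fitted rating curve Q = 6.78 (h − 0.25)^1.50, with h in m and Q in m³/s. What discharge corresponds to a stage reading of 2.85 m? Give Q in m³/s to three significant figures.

Q = 6.78 × (2.85 − 0.25)^1.50 = 6.78 × 2.6^1.50 = 28.42 m³/s

28.4 m³/s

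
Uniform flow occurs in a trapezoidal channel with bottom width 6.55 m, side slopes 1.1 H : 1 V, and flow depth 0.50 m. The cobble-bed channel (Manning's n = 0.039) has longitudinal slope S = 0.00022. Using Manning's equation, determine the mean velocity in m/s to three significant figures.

0.221 m/s

A = (b + z·y)·y = (6.55 + 1.1×0.50)×0.50 = 3.550 m²
P = b + 2y√(1+z²) = 6.55 + 2×0.50×√(1+1.1²) = 8.037 m
R = A/P = 3.550/8.037 = 0.4417 m
Q = (1/n)·A·R^(2/3)·S^(1/2) = (1/0.039) × 3.550 × 0.4417^(2/3) × 0.00022^(1/2) = 0.7831 m³/s
V = Q/A = 0.7831/3.550 = 0.2206 m/s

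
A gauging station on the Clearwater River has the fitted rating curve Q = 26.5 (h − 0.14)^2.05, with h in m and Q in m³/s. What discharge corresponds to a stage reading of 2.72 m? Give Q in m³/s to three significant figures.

185 m³/s

Q = 26.5 × (2.72 − 0.14)^2.05 = 26.5 × 2.58^2.05 = 185.0 m³/s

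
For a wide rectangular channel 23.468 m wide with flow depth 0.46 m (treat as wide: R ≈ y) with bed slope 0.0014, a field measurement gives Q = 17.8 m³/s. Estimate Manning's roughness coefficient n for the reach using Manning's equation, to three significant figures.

0.0135

A = b·y = 23.468 × 0.46 = 10.80 m²
Wide channel: R ≈ y = 0.46 m
n = (1/Q)·A·R^(2/3)·S^(1/2) = (1/17.8) × 10.80 × 0.5959 × 0.03742 = 0.01352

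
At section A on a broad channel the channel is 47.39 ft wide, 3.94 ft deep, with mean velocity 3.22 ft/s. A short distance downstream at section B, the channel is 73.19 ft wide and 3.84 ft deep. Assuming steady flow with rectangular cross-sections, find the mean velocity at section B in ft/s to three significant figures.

2.14 ft/s

Q = A₁V₁ = (47.39×3.94) × 3.22 = 601.2 ft³/s
A₂ = 73.19 × 3.84 = 281.0 ft²
V₂ = Q/A₂ = 601.2/281.0 = 2.139 ft/s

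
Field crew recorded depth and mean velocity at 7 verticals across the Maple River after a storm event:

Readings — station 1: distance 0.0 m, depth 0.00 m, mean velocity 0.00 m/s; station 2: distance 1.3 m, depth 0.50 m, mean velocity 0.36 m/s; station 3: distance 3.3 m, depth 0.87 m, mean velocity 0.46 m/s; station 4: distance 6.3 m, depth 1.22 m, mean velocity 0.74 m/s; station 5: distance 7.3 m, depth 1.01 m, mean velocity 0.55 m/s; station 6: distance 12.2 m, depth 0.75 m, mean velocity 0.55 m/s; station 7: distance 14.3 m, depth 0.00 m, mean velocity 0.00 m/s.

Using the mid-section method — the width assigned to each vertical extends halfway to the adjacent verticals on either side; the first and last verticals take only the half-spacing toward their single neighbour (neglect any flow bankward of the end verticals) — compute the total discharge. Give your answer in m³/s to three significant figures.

w_2 = (3.3 − 0.0)/2 = 1.65 m; q_2 = 0.36 × 0.50 × 1.65 = 0.2970 m³/s
w_3 = (6.3 − 1.3)/2 = 2.5 m; q_3 = 0.46 × 0.87 × 2.5 = 1.001 m³/s
w_4 = (7.3 − 3.3)/2 = 2 m; q_4 = 0.74 × 1.22 × 2 = 1.806 m³/s
w_5 = (12.2 − 6.3)/2 = 2.95 m; q_5 = 0.55 × 1.01 × 2.95 = 1.639 m³/s
w_6 = (14.3 − 7.3)/2 = 3.5 m; q_6 = 0.55 × 0.75 × 3.5 = 1.444 m³/s
Stations 1, 7 contribute zero (depth or velocity is 0).
Q = Σ qᵢ = 6.186 m³/s

6.19 m³/s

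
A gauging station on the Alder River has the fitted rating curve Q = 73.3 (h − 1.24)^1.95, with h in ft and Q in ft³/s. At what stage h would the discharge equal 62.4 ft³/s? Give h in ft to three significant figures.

h − h₀ = (Q/C)^(1/b) = (62.4/73.3)^(1/1.95) = 0.9208 ft
h = 1.24 + 0.9208 = 2.161 ft

2.16 ft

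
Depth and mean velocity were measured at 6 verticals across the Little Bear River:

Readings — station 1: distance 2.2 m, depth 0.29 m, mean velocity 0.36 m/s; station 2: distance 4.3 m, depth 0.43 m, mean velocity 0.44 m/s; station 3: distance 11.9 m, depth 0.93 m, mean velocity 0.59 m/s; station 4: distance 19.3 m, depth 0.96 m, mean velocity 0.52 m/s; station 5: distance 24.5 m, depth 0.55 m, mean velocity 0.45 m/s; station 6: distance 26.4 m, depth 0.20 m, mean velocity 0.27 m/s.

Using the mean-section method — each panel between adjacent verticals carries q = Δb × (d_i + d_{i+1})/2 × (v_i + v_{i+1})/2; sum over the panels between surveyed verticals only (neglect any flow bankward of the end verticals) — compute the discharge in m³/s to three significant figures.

9.01 m³/s

Panel 1-2: Δb = 2.1 m, d̄ = (0.29+0.43)/2 = 0.36, v̄ = (0.36+0.44)/2 = 0.4 → q = 2.1×0.36×0.4 = 0.3024 m³/s
Panel 2-3: Δb = 7.6 m, d̄ = (0.43+0.93)/2 = 0.68, v̄ = (0.44+0.59)/2 = 0.515 → q = 7.6×0.68×0.515 = 2.662 m³/s
Panel 3-4: Δb = 7.4 m, d̄ = (0.93+0.96)/2 = 0.945, v̄ = (0.59+0.52)/2 = 0.555 → q = 7.4×0.945×0.555 = 3.881 m³/s
Panel 4-5: Δb = 5.2 m, d̄ = (0.96+0.55)/2 = 0.755, v̄ = (0.52+0.45)/2 = 0.485 → q = 5.2×0.755×0.485 = 1.904 m³/s
Panel 5-6: Δb = 1.9 m, d̄ = (0.55+0.20)/2 = 0.375, v̄ = (0.45+0.27)/2 = 0.36 → q = 1.9×0.375×0.36 = 0.2565 m³/s
Q = Σ q = 9.006 m³/s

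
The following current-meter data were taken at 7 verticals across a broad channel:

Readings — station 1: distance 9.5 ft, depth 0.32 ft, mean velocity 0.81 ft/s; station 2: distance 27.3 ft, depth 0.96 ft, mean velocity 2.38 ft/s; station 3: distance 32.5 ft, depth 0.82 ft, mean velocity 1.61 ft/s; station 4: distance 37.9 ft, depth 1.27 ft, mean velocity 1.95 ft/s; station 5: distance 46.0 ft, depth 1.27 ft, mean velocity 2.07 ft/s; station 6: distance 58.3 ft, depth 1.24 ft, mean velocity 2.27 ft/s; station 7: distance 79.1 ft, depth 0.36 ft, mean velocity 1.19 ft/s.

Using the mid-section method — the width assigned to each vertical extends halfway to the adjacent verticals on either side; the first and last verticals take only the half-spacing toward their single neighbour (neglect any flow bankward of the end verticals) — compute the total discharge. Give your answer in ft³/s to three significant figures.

130 ft³/s

w_1 = (27.3 − 9.5)/2 = 8.9 ft; q_1 = 0.81 × 0.32 × 8.9 = 2.307 ft³/s
w_2 = (32.5 − 9.5)/2 = 11.5 ft; q_2 = 2.38 × 0.96 × 11.5 = 26.28 ft³/s
w_3 = (37.9 − 27.3)/2 = 5.3 ft; q_3 = 1.61 × 0.82 × 5.3 = 6.997 ft³/s
w_4 = (46.0 − 32.5)/2 = 6.75 ft; q_4 = 1.95 × 1.27 × 6.75 = 16.72 ft³/s
w_5 = (58.3 − 37.9)/2 = 10.2 ft; q_5 = 2.07 × 1.27 × 10.2 = 26.81 ft³/s
w_6 = (79.1 − 46.0)/2 = 16.55 ft; q_6 = 2.27 × 1.24 × 16.55 = 46.58 ft³/s
w_7 = (79.1 − 58.3)/2 = 10.4 ft; q_7 = 1.19 × 0.36 × 10.4 = 4.455 ft³/s
Q = Σ qᵢ = 130.2 ft³/s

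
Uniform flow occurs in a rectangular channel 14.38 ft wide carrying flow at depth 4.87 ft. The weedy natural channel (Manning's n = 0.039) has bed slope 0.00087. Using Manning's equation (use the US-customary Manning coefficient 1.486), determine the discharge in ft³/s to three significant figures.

A = b·y = 14.38 × 4.87 = 70.03 ft²
P = b + 2y = 14.38 + 2×4.87 = 24.12 ft
R = A/P = 70.03/24.12 = 2.903 ft
Q = (1.486/n)·A·R^(2/3)·S^(1/2) = (1.486/0.039) × 70.03 × 2.903^(2/3) × 0.00087^(1/2) = 160.2 ft³/s

160 ft³/s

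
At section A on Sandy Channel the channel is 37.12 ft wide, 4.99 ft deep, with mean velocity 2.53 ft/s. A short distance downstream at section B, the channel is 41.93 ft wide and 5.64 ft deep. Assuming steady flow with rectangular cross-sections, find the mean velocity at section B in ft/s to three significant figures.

1.98 ft/s

Q = A₁V₁ = (37.12×4.99) × 2.53 = 468.6 ft³/s
A₂ = 41.93 × 5.64 = 236.5 ft²
V₂ = Q/A₂ = 468.6/236.5 = 1.982 ft/s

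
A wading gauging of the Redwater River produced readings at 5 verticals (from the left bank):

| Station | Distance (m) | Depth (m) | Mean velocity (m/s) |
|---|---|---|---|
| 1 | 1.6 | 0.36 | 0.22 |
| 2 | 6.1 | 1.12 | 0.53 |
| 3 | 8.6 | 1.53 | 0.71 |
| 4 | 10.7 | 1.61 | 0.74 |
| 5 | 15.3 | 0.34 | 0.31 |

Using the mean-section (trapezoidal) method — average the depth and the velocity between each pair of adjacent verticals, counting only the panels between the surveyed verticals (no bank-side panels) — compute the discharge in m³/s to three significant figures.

Panel 1-2: Δb = 4.5 m, d̄ = (0.36+1.12)/2 = 0.74, v̄ = (0.22+0.53)/2 = 0.375 → q = 4.5×0.74×0.375 = 1.249 m³/s
Panel 2-3: Δb = 2.5 m, d̄ = (1.12+1.53)/2 = 1.325, v̄ = (0.53+0.71)/2 = 0.62 → q = 2.5×1.325×0.62 = 2.054 m³/s
Panel 3-4: Δb = 2.1 m, d̄ = (1.53+1.61)/2 = 1.57, v̄ = (0.71+0.74)/2 = 0.725 → q = 2.1×1.57×0.725 = 2.390 m³/s
Panel 4-5: Δb = 4.6 m, d̄ = (1.61+0.34)/2 = 0.975, v̄ = (0.74+0.31)/2 = 0.525 → q = 4.6×0.975×0.525 = 2.355 m³/s
Q = Σ q = 8.047 m³/s

8.05 m³/s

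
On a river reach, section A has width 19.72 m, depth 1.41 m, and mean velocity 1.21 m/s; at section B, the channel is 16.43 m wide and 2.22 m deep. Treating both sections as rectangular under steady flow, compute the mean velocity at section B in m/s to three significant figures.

Q = A₁V₁ = (19.72×1.41) × 1.21 = 33.64 m³/s
A₂ = 16.43 × 2.22 = 36.47 m²
V₂ = Q/A₂ = 33.64/36.47 = 0.9224 m/s

0.922 m/s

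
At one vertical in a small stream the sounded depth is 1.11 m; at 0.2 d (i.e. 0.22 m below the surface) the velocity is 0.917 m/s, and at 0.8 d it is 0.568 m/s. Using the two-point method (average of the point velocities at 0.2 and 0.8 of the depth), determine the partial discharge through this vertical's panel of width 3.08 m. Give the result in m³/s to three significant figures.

2.54 m³/s

v̄ = (0.917 + 0.568) / 2 = 0.7425 m/s
q = v̄ × d × w = 0.7425 × 1.11 × 3.08 = 2.538 m³/s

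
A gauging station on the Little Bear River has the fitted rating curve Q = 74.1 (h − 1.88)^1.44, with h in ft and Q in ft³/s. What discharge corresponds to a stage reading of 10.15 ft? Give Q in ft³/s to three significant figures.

Q = 74.1 × (10.15 − 1.88)^1.44 = 74.1 × 8.27^1.44 = 1552 ft³/s

1550 ft³/s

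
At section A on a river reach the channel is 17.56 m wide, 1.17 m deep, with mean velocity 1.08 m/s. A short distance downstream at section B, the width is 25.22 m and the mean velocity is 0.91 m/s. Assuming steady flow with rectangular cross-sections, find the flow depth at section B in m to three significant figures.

0.967 m

Q = A₁V₁ = (17.56×1.17) × 1.08 = 22.19 m³/s
d₂ = Q/(b₂ V₂) = 22.19/(25.22×0.91) = 0.9668 m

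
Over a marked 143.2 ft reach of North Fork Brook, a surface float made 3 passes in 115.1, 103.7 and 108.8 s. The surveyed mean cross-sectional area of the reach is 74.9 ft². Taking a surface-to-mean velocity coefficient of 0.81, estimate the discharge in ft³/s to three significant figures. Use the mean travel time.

t̄ = (115.1 + 103.7 + 108.8) / 3 = 109.2 s
v_surface = L / t̄ = 143.2 / 109.2 = 1.311 ft/s
v_mean = 0.81 × 1.311 = 1.062 ft/s
Q = A × v_mean = 74.9 × 1.062 = 79.56 ft³/s

79.6 ft³/s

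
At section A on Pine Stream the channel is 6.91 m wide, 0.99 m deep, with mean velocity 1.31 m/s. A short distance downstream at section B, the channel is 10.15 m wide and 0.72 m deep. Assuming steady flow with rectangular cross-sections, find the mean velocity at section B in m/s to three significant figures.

Q = A₁V₁ = (6.91×0.99) × 1.31 = 8.962 m³/s
A₂ = 10.15 × 0.72 = 7.308 m²
V₂ = Q/A₂ = 8.962/7.308 = 1.226 m/s

1.23 m/s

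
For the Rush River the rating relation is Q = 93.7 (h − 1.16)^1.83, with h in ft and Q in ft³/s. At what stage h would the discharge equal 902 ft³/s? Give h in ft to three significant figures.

h − h₀ = (Q/C)^(1/b) = (902/93.7)^(1/1.83) = 3.447 ft
h = 1.16 + 3.447 = 4.607 ft

4.61 ft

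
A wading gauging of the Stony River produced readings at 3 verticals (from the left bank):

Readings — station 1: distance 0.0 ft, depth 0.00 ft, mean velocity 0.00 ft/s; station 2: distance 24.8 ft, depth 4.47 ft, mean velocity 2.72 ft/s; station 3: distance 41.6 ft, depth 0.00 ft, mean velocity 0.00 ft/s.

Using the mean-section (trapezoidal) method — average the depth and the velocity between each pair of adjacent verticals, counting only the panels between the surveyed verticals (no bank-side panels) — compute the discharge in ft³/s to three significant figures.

126 ft³/s

Panel 1-2: Δb = 24.8 ft, d̄ = (0.00+4.47)/2 = 2.235, v̄ = (0.00+2.72)/2 = 1.36 → q = 24.8×2.235×1.36 = 75.38 ft³/s
Panel 2-3: Δb = 16.8 ft, d̄ = (4.47+0.00)/2 = 2.235, v̄ = (2.72+0.00)/2 = 1.36 → q = 16.8×2.235×1.36 = 51.07 ft³/s
Q = Σ q = 126.4 ft³/s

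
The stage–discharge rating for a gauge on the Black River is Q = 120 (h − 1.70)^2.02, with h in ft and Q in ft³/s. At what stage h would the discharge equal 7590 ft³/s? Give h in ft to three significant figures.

9.49 ft

h − h₀ = (Q/C)^(1/b) = (7590/120)^(1/2.02) = 7.791 ft
h = 1.70 + 7.791 = 9.491 ft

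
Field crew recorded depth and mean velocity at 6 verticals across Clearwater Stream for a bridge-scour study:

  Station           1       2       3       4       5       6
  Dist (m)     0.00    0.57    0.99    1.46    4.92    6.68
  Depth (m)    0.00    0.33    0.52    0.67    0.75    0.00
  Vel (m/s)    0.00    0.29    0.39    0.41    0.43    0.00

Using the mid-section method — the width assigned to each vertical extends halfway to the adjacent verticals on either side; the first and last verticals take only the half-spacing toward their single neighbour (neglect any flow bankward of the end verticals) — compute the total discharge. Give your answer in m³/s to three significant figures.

1.52 m³/s

w_2 = (0.99 − 0.00)/2 = 0.495 m; q_2 = 0.29 × 0.33 × 0.495 = 0.04737 m³/s
w_3 = (1.46 − 0.57)/2 = 0.445 m; q_3 = 0.39 × 0.52 × 0.445 = 0.09025 m³/s
w_4 = (4.92 − 0.99)/2 = 1.965 m; q_4 = 0.41 × 0.67 × 1.965 = 0.5398 m³/s
w_5 = (6.68 − 1.46)/2 = 2.61 m; q_5 = 0.43 × 0.75 × 2.61 = 0.8417 m³/s
Stations 1, 6 contribute zero (depth or velocity is 0).
Q = Σ qᵢ = 1.519 m³/s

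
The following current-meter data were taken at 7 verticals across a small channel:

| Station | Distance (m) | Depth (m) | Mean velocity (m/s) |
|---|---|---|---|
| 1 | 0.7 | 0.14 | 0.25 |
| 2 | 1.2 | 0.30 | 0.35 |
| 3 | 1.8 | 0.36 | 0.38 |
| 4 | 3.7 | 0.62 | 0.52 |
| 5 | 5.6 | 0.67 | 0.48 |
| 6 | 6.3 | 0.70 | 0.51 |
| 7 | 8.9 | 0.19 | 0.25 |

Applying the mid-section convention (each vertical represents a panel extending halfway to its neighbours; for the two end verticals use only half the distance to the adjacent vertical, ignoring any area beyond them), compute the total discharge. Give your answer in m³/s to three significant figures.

1.92 m³/s

w_1 = (1.2 − 0.7)/2 = 0.25 m; q_1 = 0.25 × 0.14 × 0.25 = 0.008750 m³/s
w_2 = (1.8 − 0.7)/2 = 0.55 m; q_2 = 0.35 × 0.30 × 0.55 = 0.05775 m³/s
w_3 = (3.7 − 1.2)/2 = 1.25 m; q_3 = 0.38 × 0.36 × 1.25 = 0.1710 m³/s
w_4 = (5.6 − 1.8)/2 = 1.9 m; q_4 = 0.52 × 0.62 × 1.9 = 0.6126 m³/s
w_5 = (6.3 − 3.7)/2 = 1.3 m; q_5 = 0.48 × 0.67 × 1.3 = 0.4181 m³/s
w_6 = (8.9 − 5.6)/2 = 1.65 m; q_6 = 0.51 × 0.70 × 1.65 = 0.5891 m³/s
w_7 = (8.9 − 6.3)/2 = 1.3 m; q_7 = 0.25 × 0.19 × 1.3 = 0.06175 m³/s
Q = Σ qᵢ = 1.919 m³/s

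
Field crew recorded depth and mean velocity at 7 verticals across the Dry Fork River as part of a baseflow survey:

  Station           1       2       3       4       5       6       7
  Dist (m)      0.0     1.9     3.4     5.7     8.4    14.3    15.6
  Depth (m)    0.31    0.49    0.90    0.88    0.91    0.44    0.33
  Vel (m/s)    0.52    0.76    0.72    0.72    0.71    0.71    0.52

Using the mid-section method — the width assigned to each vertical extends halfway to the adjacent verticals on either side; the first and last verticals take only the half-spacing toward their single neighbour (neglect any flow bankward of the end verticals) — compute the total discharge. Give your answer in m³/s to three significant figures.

7.62 m³/s

w_1 = (1.9 − 0.0)/2 = 0.95 m; q_1 = 0.52 × 0.31 × 0.95 = 0.1531 m³/s
w_2 = (3.4 − 0.0)/2 = 1.7 m; q_2 = 0.76 × 0.49 × 1.7 = 0.6331 m³/s
w_3 = (5.7 − 1.9)/2 = 1.9 m; q_3 = 0.72 × 0.90 × 1.9 = 1.231 m³/s
w_4 = (8.4 − 3.4)/2 = 2.5 m; q_4 = 0.72 × 0.88 × 2.5 = 1.584 m³/s
w_5 = (14.3 − 5.7)/2 = 4.3 m; q_5 = 0.71 × 0.91 × 4.3 = 2.778 m³/s
w_6 = (15.6 − 8.4)/2 = 3.6 m; q_6 = 0.71 × 0.44 × 3.6 = 1.125 m³/s
w_7 = (15.6 − 14.3)/2 = 0.65 m; q_7 = 0.52 × 0.33 × 0.65 = 0.1115 m³/s
Q = Σ qᵢ = 7.616 m³/s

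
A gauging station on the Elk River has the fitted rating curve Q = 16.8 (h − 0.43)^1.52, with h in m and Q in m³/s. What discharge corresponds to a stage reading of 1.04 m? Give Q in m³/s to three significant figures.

Q = 16.8 × (1.04 − 0.43)^1.52 = 16.8 × 0.61^1.52 = 7.925 m³/s

7.93 m³/s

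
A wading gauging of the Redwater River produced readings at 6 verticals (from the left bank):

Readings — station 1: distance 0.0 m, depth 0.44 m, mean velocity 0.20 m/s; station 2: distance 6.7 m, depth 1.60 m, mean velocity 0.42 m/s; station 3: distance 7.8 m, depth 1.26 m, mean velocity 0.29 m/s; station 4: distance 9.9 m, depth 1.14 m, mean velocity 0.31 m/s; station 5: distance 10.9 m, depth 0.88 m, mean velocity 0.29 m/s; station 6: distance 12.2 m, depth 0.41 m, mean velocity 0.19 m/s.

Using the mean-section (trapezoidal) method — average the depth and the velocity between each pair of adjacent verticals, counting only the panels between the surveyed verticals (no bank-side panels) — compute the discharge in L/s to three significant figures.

3940 L/s

Panel 1-2: Δb = 6.7 m, d̄ = (0.44+1.60)/2 = 1.02, v̄ = (0.20+0.42)/2 = 0.31 → q = 6.7×1.02×0.31 = 2.119 m³/s
Panel 2-3: Δb = 1.1 m, d̄ = (1.60+1.26)/2 = 1.43, v̄ = (0.42+0.29)/2 = 0.355 → q = 1.1×1.43×0.355 = 0.5584 m³/s
Panel 3-4: Δb = 2.1 m, d̄ = (1.26+1.14)/2 = 1.2, v̄ = (0.29+0.31)/2 = 0.3 → q = 2.1×1.2×0.3 = 0.7560 m³/s
Panel 4-5: Δb = 1 m, d̄ = (1.14+0.88)/2 = 1.01, v̄ = (0.31+0.29)/2 = 0.3 → q = 1×1.01×0.3 = 0.3030 m³/s
Panel 5-6: Δb = 1.3 m, d̄ = (0.88+0.41)/2 = 0.645, v̄ = (0.29+0.19)/2 = 0.24 → q = 1.3×0.645×0.24 = 0.2012 m³/s
Q = Σ q = 3.937 m³/s
= 3.937 × 1000 = 3937 L/s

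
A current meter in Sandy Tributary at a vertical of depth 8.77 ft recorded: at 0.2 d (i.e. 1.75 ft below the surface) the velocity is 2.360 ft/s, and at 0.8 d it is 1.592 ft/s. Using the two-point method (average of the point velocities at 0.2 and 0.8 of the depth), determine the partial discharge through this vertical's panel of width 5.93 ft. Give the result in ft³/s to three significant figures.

103 ft³/s

v̄ = (2.360 + 1.592) / 2 = 1.976 ft/s
q = v̄ × d × w = 1.976 × 8.77 × 5.93 = 102.8 ft³/s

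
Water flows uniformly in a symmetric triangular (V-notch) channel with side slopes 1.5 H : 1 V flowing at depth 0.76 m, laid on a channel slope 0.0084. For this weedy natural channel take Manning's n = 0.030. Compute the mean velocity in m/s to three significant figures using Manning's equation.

1.42 m/s

A = z·y² = 1.5×0.76² = 0.8664 m²
P = 2y√(1+z²) = 2×0.76×√(1+1.5²) = 2.740 m
R = A/P = 0.8664/2.740 = 0.3162 m
Q = (1/n)·A·R^(2/3)·S^(1/2) = (1/0.030) × 0.8664 × 0.3162^(2/3) × 0.0084^(1/2) = 1.228 m³/s
V = Q/A = 1.228/0.8664 = 1.418 m/s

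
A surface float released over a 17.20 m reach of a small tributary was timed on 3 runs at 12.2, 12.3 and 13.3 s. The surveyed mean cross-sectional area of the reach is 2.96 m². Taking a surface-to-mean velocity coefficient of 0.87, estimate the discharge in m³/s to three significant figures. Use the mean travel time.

t̄ = (12.2 + 12.3 + 13.3) / 3 = 12.6 s
v_surface = L / t̄ = 17.20 / 12.6 = 1.365 m/s
v_mean = 0.87 × 1.365 = 1.188 m/s
Q = A × v_mean = 2.96 × 1.188 = 3.515 m³/s

3.52 m³/s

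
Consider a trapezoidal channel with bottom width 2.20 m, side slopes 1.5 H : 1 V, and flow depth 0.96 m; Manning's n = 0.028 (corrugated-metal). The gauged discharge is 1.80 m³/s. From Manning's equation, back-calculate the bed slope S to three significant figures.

A = (b + z·y)·y = (2.20 + 1.5×0.96)×0.96 = 3.494 m²
P = b + 2y√(1+z²) = 2.20 + 2×0.96×√(1+1.5²) = 5.661 m
R = A/P = 3.494/5.661 = 0.6172 m
S = (Q·n / (1·A·R^(2/3)))² = (1.80×0.028 / (1×3.494×0.7249))² = 0.0003958

0.000396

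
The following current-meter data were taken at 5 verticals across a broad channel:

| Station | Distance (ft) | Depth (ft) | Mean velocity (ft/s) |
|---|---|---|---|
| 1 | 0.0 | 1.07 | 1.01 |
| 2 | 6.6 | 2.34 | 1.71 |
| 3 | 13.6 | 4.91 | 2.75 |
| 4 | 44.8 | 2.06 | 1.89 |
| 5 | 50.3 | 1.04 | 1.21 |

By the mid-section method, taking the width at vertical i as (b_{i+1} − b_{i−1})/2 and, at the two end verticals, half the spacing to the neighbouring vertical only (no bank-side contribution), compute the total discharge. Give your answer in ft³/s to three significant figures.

w_1 = (6.6 − 0.0)/2 = 3.3 ft; q_1 = 1.01 × 1.07 × 3.3 = 3.566 ft³/s
w_2 = (13.6 − 0.0)/2 = 6.8 ft; q_2 = 1.71 × 2.34 × 6.8 = 27.21 ft³/s
w_3 = (44.8 − 6.6)/2 = 19.1 ft; q_3 = 2.75 × 4.91 × 19.1 = 257.9 ft³/s
w_4 = (50.3 − 13.6)/2 = 18.35 ft; q_4 = 1.89 × 2.06 × 18.35 = 71.44 ft³/s
w_5 = (50.3 − 44.8)/2 = 2.75 ft; q_5 = 1.21 × 1.04 × 2.75 = 3.461 ft³/s
Q = Σ qᵢ = 363.6 ft³/s

364 ft³/s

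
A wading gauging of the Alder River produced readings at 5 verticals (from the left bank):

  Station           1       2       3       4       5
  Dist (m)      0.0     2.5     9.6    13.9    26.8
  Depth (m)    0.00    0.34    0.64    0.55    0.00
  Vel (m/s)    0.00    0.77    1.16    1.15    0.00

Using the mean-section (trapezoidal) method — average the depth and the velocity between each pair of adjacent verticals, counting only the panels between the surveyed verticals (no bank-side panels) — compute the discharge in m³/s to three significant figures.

Panel 1-2: Δb = 2.5 m, d̄ = (0.00+0.34)/2 = 0.17, v̄ = (0.00+0.77)/2 = 0.385 → q = 2.5×0.17×0.385 = 0.1636 m³/s
Panel 2-3: Δb = 7.1 m, d̄ = (0.34+0.64)/2 = 0.49, v̄ = (0.77+1.16)/2 = 0.965 → q = 7.1×0.49×0.965 = 3.357 m³/s
Panel 3-4: Δb = 4.3 m, d̄ = (0.64+0.55)/2 = 0.595, v̄ = (1.16+1.15)/2 = 1.155 → q = 4.3×0.595×1.155 = 2.955 m³/s
Panel 4-5: Δb = 12.9 m, d̄ = (0.55+0.00)/2 = 0.275, v̄ = (1.15+0.00)/2 = 0.575 → q = 12.9×0.275×0.575 = 2.040 m³/s
Q = Σ q = 8.516 m³/s

8.52 m³/s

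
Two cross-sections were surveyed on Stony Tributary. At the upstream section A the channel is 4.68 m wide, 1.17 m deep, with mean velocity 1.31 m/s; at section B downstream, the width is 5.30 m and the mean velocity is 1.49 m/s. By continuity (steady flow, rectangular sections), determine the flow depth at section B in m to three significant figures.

Q = A₁V₁ = (4.68×1.17) × 1.31 = 7.173 m³/s
d₂ = Q/(b₂ V₂) = 7.173/(5.30×1.49) = 0.9083 m

0.908 m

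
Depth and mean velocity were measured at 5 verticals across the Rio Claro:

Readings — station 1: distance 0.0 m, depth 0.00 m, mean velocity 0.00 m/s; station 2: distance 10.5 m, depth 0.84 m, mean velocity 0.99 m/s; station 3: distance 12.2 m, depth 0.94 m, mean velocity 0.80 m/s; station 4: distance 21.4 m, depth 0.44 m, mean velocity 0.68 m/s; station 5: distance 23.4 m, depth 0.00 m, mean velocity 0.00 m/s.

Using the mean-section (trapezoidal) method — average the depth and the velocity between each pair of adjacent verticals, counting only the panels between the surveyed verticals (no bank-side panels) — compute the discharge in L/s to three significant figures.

Panel 1-2: Δb = 10.5 m, d̄ = (0.00+0.84)/2 = 0.42, v̄ = (0.00+0.99)/2 = 0.495 → q = 10.5×0.42×0.495 = 2.183 m³/s
Panel 2-3: Δb = 1.7 m, d̄ = (0.84+0.94)/2 = 0.89, v̄ = (0.99+0.80)/2 = 0.895 → q = 1.7×0.89×0.895 = 1.354 m³/s
Panel 3-4: Δb = 9.2 m, d̄ = (0.94+0.44)/2 = 0.69, v̄ = (0.80+0.68)/2 = 0.74 → q = 9.2×0.69×0.74 = 4.698 m³/s
Panel 4-5: Δb = 2 m, d̄ = (0.44+0.00)/2 = 0.22, v̄ = (0.68+0.00)/2 = 0.34 → q = 2×0.22×0.34 = 0.1496 m³/s
Q = Σ q = 8.384 m³/s
= 8.384 × 1000 = 8384 L/s

8380 L/s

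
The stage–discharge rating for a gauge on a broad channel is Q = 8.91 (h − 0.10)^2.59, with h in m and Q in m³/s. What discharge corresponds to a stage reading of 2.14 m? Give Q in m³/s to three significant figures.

Q = 8.91 × (2.14 − 0.10)^2.59 = 8.91 × 2.04^2.59 = 56.47 m³/s

56.5 m³/s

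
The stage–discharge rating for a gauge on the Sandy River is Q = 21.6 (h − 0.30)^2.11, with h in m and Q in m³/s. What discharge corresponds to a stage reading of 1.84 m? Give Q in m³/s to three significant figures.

53.7 m³/s

Q = 21.6 × (1.84 − 0.30)^2.11 = 21.6 × 1.54^2.11 = 53.72 m³/s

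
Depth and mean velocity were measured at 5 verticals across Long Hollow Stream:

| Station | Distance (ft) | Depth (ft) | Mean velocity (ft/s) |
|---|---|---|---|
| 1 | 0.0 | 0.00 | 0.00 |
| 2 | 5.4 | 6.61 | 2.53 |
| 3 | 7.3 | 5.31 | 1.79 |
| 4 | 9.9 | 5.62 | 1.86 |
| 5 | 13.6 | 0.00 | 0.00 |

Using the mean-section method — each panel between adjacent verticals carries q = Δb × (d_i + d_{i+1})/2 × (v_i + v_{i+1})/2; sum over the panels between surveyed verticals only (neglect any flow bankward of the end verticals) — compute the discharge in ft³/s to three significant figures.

Panel 1-2: Δb = 5.4 ft, d̄ = (0.00+6.61)/2 = 3.305, v̄ = (0.00+2.53)/2 = 1.265 → q = 5.4×3.305×1.265 = 22.58 ft³/s
Panel 2-3: Δb = 1.9 ft, d̄ = (6.61+5.31)/2 = 5.96, v̄ = (2.53+1.79)/2 = 2.16 → q = 1.9×5.96×2.16 = 24.46 ft³/s
Panel 3-4: Δb = 2.6 ft, d̄ = (5.31+5.62)/2 = 5.465, v̄ = (1.79+1.86)/2 = 1.825 → q = 2.6×5.465×1.825 = 25.93 ft³/s
Panel 4-5: Δb = 3.7 ft, d̄ = (5.62+0.00)/2 = 2.81, v̄ = (1.86+0.00)/2 = 0.93 → q = 3.7×2.81×0.93 = 9.669 ft³/s
Q = Σ q = 82.64 ft³/s

82.6 ft³/s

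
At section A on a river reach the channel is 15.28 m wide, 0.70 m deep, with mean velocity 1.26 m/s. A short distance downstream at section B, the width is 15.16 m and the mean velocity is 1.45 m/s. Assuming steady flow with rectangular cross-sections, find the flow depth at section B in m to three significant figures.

0.613 m

Q = A₁V₁ = (15.28×0.70) × 1.26 = 13.48 m³/s
d₂ = Q/(b₂ V₂) = 13.48/(15.16×1.45) = 0.6131 m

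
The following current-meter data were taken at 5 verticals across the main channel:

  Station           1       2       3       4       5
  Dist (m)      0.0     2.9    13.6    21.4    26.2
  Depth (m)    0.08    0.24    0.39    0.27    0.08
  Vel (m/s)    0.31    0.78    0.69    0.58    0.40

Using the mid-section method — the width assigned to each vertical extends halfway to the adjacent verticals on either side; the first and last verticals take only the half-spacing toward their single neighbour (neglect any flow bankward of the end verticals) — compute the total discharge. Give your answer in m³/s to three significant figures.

4.86 m³/s

w_1 = (2.9 − 0.0)/2 = 1.45 m; q_1 = 0.31 × 0.08 × 1.45 = 0.03596 m³/s
w_2 = (13.6 − 0.0)/2 = 6.8 m; q_2 = 0.78 × 0.24 × 6.8 = 1.273 m³/s
w_3 = (21.4 − 2.9)/2 = 9.25 m; q_3 = 0.69 × 0.39 × 9.25 = 2.489 m³/s
w_4 = (26.2 − 13.6)/2 = 6.3 m; q_4 = 0.58 × 0.27 × 6.3 = 0.9866 m³/s
w_5 = (26.2 − 21.4)/2 = 2.4 m; q_5 = 0.40 × 0.08 × 2.4 = 0.07680 m³/s
Q = Σ qᵢ = 4.861 m³/s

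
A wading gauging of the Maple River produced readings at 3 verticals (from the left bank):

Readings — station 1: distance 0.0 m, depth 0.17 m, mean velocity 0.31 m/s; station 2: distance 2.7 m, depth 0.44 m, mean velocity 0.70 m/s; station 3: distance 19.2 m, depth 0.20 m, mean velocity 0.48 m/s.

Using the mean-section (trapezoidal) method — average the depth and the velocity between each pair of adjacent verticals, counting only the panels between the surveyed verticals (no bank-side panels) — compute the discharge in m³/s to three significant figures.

3.53 m³/s

Panel 1-2: Δb = 2.7 m, d̄ = (0.17+0.44)/2 = 0.305, v̄ = (0.31+0.70)/2 = 0.505 → q = 2.7×0.305×0.505 = 0.4159 m³/s
Panel 2-3: Δb = 16.5 m, d̄ = (0.44+0.20)/2 = 0.32, v̄ = (0.70+0.48)/2 = 0.59 → q = 16.5×0.32×0.59 = 3.115 m³/s
Q = Σ q = 3.531 m³/s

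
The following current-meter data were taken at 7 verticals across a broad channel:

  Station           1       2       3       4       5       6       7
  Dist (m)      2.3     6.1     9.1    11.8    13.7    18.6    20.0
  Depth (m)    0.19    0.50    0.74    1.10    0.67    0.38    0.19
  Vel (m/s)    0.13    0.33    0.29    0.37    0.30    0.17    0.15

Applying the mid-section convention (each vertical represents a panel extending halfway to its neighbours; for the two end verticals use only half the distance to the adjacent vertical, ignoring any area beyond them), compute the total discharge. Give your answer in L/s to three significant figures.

w_1 = (6.1 − 2.3)/2 = 1.9 m; q_1 = 0.13 × 0.19 × 1.9 = 0.04693 m³/s
w_2 = (9.1 − 2.3)/2 = 3.4 m; q_2 = 0.33 × 0.50 × 3.4 = 0.5610 m³/s
w_3 = (11.8 − 6.1)/2 = 2.85 m; q_3 = 0.29 × 0.74 × 2.85 = 0.6116 m³/s
w_4 = (13.7 − 9.1)/2 = 2.3 m; q_4 = 0.37 × 1.10 × 2.3 = 0.9361 m³/s
w_5 = (18.6 − 11.8)/2 = 3.4 m; q_5 = 0.30 × 0.67 × 3.4 = 0.6834 m³/s
w_6 = (20.0 − 13.7)/2 = 3.15 m; q_6 = 0.17 × 0.38 × 3.15 = 0.2035 m³/s
w_7 = (20.0 − 18.6)/2 = 0.7 m; q_7 = 0.15 × 0.19 × 0.7 = 0.01995 m³/s
Q = Σ qᵢ = 3.062 m³/s
= 3.062 × 1000 = 3062 L/s

3060 L/s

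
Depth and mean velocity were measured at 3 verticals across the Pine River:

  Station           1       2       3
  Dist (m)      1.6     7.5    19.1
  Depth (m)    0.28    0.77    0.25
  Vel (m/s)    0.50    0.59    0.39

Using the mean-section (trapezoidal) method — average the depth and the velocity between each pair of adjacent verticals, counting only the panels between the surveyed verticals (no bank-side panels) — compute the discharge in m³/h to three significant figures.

Panel 1-2: Δb = 5.9 m, d̄ = (0.28+0.77)/2 = 0.525, v̄ = (0.50+0.59)/2 = 0.545 → q = 5.9×0.525×0.545 = 1.688 m³/s
Panel 2-3: Δb = 11.6 m, d̄ = (0.77+0.25)/2 = 0.51, v̄ = (0.59+0.39)/2 = 0.49 → q = 11.6×0.51×0.49 = 2.899 m³/s
Q = Σ q = 4.587 m³/s
= 4.587 × 3600 = 16510 m³/h

16500 m³/h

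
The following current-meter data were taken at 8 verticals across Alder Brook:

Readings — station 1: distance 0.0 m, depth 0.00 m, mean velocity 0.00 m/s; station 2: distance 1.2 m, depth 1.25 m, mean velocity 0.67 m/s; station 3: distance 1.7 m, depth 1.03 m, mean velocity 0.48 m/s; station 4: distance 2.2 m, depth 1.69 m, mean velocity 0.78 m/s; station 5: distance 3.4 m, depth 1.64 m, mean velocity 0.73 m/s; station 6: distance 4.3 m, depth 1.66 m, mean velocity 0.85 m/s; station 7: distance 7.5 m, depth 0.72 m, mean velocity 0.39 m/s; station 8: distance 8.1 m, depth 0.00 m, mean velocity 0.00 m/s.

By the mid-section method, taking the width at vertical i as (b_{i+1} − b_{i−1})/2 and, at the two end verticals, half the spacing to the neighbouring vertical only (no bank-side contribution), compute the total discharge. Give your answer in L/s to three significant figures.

w_2 = (1.7 − 0.0)/2 = 0.85 m; q_2 = 0.67 × 1.25 × 0.85 = 0.7119 m³/s
w_3 = (2.2 − 1.2)/2 = 0.5 m; q_3 = 0.48 × 1.03 × 0.5 = 0.2472 m³/s
w_4 = (3.4 − 1.7)/2 = 0.85 m; q_4 = 0.78 × 1.69 × 0.85 = 1.120 m³/s
w_5 = (4.3 − 2.2)/2 = 1.05 m; q_5 = 0.73 × 1.64 × 1.05 = 1.257 m³/s
w_6 = (7.5 − 3.4)/2 = 2.05 m; q_6 = 0.85 × 1.66 × 2.05 = 2.893 m³/s
w_7 = (8.1 − 4.3)/2 = 1.9 m; q_7 = 0.39 × 0.72 × 1.9 = 0.5335 m³/s
Stations 1, 8 contribute zero (depth or velocity is 0).
Q = Σ qᵢ = 6.763 m³/s
= 6.763 × 1000 = 6763 L/s

6760 L/s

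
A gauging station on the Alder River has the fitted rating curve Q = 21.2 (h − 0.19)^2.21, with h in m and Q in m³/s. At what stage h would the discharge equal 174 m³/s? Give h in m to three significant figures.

h − h₀ = (Q/C)^(1/b) = (174/21.2)^(1/2.21) = 2.592 m
h = 0.19 + 2.592 = 2.782 m

2.78 m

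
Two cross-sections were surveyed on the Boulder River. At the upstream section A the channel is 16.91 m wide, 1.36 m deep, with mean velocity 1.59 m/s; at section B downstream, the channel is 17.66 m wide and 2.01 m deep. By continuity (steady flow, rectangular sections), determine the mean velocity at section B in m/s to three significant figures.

Q = A₁V₁ = (16.91×1.36) × 1.59 = 36.57 m³/s
A₂ = 17.66 × 2.01 = 35.50 m²
V₂ = Q/A₂ = 36.57/35.50 = 1.030 m/s

1.03 m/s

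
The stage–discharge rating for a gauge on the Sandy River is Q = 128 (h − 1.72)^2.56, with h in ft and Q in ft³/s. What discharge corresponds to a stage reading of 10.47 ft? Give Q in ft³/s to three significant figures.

33000 ft³/s

Q = 128 × (10.47 − 1.72)^2.56 = 128 × 8.75^2.56 = 33020 ft³/s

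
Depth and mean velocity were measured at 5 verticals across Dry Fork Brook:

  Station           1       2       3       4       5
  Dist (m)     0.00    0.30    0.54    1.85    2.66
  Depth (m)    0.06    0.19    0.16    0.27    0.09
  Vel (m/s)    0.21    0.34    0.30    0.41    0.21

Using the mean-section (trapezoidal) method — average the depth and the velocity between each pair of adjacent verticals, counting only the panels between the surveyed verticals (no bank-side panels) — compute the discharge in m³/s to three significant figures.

Panel 1-2: Δb = 0.3 m, d̄ = (0.06+0.19)/2 = 0.125, v̄ = (0.21+0.34)/2 = 0.275 → q = 0.3×0.125×0.275 = 0.01031 m³/s
Panel 2-3: Δb = 0.24 m, d̄ = (0.19+0.16)/2 = 0.175, v̄ = (0.34+0.30)/2 = 0.32 → q = 0.24×0.175×0.32 = 0.01344 m³/s
Panel 3-4: Δb = 1.31 m, d̄ = (0.16+0.27)/2 = 0.215, v̄ = (0.30+0.41)/2 = 0.355 → q = 1.31×0.215×0.355 = 0.09999 m³/s
Panel 4-5: Δb = 0.81 m, d̄ = (0.27+0.09)/2 = 0.18, v̄ = (0.41+0.21)/2 = 0.31 → q = 0.81×0.18×0.31 = 0.04520 m³/s
Q = Σ q = 0.1689 m³/s

0.169 m³/s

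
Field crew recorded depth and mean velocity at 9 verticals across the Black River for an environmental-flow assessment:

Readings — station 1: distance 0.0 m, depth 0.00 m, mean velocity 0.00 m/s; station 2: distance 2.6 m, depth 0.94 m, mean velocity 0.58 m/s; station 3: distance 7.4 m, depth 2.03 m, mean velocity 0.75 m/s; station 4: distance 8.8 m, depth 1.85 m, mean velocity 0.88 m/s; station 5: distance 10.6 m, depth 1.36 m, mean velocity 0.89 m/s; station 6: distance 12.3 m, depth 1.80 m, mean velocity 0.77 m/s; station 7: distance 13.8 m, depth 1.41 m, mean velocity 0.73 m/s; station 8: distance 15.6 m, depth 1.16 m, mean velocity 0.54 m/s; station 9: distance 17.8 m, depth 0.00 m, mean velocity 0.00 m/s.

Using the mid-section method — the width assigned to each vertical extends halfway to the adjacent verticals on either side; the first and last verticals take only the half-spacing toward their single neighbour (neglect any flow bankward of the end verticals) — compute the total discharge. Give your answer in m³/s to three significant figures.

16.6 m³/s

w_2 = (7.4 − 0.0)/2 = 3.7 m; q_2 = 0.58 × 0.94 × 3.7 = 2.017 m³/s
w_3 = (8.8 − 2.6)/2 = 3.1 m; q_3 = 0.75 × 2.03 × 3.1 = 4.720 m³/s
w_4 = (10.6 − 7.4)/2 = 1.6 m; q_4 = 0.88 × 1.85 × 1.6 = 2.605 m³/s
w_5 = (12.3 − 8.8)/2 = 1.75 m; q_5 = 0.89 × 1.36 × 1.75 = 2.118 m³/s
w_6 = (13.8 − 10.6)/2 = 1.6 m; q_6 = 0.77 × 1.80 × 1.6 = 2.218 m³/s
w_7 = (15.6 − 12.3)/2 = 1.65 m; q_7 = 0.73 × 1.41 × 1.65 = 1.698 m³/s
w_8 = (17.8 − 13.8)/2 = 2 m; q_8 = 0.54 × 1.16 × 2 = 1.253 m³/s
Stations 1, 9 contribute zero (depth or velocity is 0).
Q = Σ qᵢ = 16.63 m³/s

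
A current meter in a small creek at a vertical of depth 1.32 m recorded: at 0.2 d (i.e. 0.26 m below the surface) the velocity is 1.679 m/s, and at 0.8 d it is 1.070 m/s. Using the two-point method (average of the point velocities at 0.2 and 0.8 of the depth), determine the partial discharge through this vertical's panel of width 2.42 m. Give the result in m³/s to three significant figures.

v̄ = (1.679 + 1.070) / 2 = 1.375 m/s
q = v̄ × d × w = 1.375 × 1.32 × 2.42 = 4.391 m³/s

4.39 m³/s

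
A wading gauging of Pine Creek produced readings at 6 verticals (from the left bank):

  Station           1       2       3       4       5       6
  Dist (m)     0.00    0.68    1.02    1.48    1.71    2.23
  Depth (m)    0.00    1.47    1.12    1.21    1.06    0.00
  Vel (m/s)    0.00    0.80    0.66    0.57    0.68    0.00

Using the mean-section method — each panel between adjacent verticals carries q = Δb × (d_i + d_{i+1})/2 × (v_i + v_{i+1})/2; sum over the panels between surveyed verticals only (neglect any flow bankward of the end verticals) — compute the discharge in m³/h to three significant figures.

Panel 1-2: Δb = 0.68 m, d̄ = (0.00+1.47)/2 = 0.735, v̄ = (0.00+0.80)/2 = 0.4 → q = 0.68×0.735×0.4 = 0.1999 m³/s
Panel 2-3: Δb = 0.34 m, d̄ = (1.47+1.12)/2 = 1.295, v̄ = (0.80+0.66)/2 = 0.73 → q = 0.34×1.295×0.73 = 0.3214 m³/s
Panel 3-4: Δb = 0.46 m, d̄ = (1.12+1.21)/2 = 1.165, v̄ = (0.66+0.57)/2 = 0.615 → q = 0.46×1.165×0.615 = 0.3296 m³/s
Panel 4-5: Δb = 0.23 m, d̄ = (1.21+1.06)/2 = 1.135, v̄ = (0.57+0.68)/2 = 0.625 → q = 0.23×1.135×0.625 = 0.1632 m³/s
Panel 5-6: Δb = 0.52 m, d̄ = (1.06+0.00)/2 = 0.53, v̄ = (0.68+0.00)/2 = 0.34 → q = 0.52×0.53×0.34 = 0.09370 m³/s
Q = Σ q = 1.108 m³/s
= 1.108 × 3600 = 3988 m³/h

3990 m³/h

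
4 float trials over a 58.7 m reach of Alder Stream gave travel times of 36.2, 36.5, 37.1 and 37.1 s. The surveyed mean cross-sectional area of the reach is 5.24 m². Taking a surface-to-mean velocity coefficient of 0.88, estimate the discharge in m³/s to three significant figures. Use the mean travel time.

7.37 m³/s

t̄ = (36.2 + 36.5 + 37.1 + 37.1) / 4 = 36.725 s
v_surface = L / t̄ = 58.7 / 36.725 = 1.598 m/s
v_mean = 0.88 × 1.598 = 1.407 m/s
Q = A × v_mean = 5.24 × 1.407 = 7.370 m³/s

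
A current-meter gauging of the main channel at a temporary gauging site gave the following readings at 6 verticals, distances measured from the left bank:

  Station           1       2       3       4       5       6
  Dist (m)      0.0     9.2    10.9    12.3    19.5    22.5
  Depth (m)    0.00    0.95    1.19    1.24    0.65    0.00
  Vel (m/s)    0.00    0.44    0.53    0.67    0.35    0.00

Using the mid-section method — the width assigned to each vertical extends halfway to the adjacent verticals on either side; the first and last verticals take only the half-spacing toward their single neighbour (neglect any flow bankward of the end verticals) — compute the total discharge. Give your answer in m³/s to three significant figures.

7.99 m³/s

w_2 = (10.9 − 0.0)/2 = 5.45 m; q_2 = 0.44 × 0.95 × 5.45 = 2.278 m³/s
w_3 = (12.3 − 9.2)/2 = 1.55 m; q_3 = 0.53 × 1.19 × 1.55 = 0.9776 m³/s
w_4 = (19.5 − 10.9)/2 = 4.3 m; q_4 = 0.67 × 1.24 × 4.3 = 3.572 m³/s
w_5 = (22.5 − 12.3)/2 = 5.1 m; q_5 = 0.35 × 0.65 × 5.1 = 1.160 m³/s
Stations 1, 6 contribute zero (depth or velocity is 0).
Q = Σ qᵢ = 7.988 m³/s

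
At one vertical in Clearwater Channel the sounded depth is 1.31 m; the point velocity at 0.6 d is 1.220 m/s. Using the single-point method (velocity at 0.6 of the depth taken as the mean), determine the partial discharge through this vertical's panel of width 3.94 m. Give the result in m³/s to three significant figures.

6.30 m³/s

v̄ = v₀.₆ = 1.220 m/s
q = v̄ × d × w = 1.220 × 1.31 × 3.94 = 6.297 m³/s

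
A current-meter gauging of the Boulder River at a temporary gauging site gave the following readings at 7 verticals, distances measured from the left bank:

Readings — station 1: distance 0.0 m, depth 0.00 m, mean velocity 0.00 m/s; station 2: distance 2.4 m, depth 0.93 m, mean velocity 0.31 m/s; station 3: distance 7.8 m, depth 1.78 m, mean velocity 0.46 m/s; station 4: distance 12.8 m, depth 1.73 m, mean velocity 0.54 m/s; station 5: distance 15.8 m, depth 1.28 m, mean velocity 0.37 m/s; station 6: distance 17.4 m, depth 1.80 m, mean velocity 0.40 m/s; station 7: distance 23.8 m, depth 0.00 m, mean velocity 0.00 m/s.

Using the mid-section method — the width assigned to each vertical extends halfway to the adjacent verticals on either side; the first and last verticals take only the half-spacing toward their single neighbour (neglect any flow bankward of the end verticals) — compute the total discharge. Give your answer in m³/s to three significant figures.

w_2 = (7.8 − 0.0)/2 = 3.9 m; q_2 = 0.31 × 0.93 × 3.9 = 1.124 m³/s
w_3 = (12.8 − 2.4)/2 = 5.2 m; q_3 = 0.46 × 1.78 × 5.2 = 4.258 m³/s
w_4 = (15.8 − 7.8)/2 = 4 m; q_4 = 0.54 × 1.73 × 4 = 3.737 m³/s
w_5 = (17.4 − 12.8)/2 = 2.3 m; q_5 = 0.37 × 1.28 × 2.3 = 1.089 m³/s
w_6 = (23.8 − 15.8)/2 = 4 m; q_6 = 0.40 × 1.80 × 4 = 2.880 m³/s
Stations 1, 7 contribute zero (depth or velocity is 0).
Q = Σ qᵢ = 13.09 m³/s

13.1 m³/s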